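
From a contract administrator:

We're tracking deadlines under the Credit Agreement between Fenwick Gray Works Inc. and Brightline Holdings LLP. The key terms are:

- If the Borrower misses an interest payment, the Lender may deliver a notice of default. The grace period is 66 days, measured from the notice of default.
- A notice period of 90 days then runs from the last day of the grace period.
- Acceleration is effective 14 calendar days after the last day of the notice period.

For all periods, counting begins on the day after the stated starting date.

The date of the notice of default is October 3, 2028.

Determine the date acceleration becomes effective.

The last day of the grace period: 66 calendar days after October 3, 2028 is December 8, 2028.
The last day of the notice period: 90 calendar days after December 8, 2028 is March 8, 2029.
The date acceleration becomes effective: March 8, 2029 + 14 days = March 22, 2029.

March 22, 2029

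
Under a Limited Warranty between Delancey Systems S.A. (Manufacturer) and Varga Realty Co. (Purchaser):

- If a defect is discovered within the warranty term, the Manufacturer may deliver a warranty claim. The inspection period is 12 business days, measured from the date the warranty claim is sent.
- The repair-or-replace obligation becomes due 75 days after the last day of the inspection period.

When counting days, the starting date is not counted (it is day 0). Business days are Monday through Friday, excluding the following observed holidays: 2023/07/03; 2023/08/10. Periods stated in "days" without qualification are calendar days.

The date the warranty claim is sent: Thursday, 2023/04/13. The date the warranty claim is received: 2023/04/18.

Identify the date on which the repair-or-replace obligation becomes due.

2023/07/15

The last day of the inspection period: 12 business days after Thursday, 2023/04/13, skipping weekends — Apr 14, Apr 17, Apr 18, Apr 19, …, Apr 27, Apr 28, May 1 — lands on Monday, 2023/05/01.
The date on which the repair-or-replace obligation becomes due: 2023/05/01 + 75 days = 2023/07/15.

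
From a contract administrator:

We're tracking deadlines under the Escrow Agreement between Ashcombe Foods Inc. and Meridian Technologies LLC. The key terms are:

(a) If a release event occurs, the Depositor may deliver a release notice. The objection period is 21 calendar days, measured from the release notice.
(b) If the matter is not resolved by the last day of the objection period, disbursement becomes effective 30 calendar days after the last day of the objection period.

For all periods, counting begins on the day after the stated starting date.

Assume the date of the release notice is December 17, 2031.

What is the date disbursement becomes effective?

The last day of the objection period: December 17, 2031 + 21 days = January 7, 2032.
The date disbursement becomes effective: January 7, 2032 + 30 days = February 6, 2032.

February 6, 2032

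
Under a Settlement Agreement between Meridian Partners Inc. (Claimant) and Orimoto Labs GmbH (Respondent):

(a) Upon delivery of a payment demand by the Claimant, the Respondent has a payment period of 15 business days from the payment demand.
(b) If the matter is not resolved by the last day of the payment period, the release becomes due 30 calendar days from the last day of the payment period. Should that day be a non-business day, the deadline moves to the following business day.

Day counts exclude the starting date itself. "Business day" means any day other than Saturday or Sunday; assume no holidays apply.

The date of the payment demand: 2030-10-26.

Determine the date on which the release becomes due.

2030-12-16

The last day of the payment period: 15 business days after Saturday, 2030-10-26, skipping weekends — Oct 28, Oct 29, Oct 30, Oct 31, …, Nov 13, Nov 14, Nov 15 — lands on Friday, 2030-11-15.
Adding 30 calendar days to 2030-11-15 gives 2030-12-15, which is the date on which the release becomes due. That falls on a Sunday, so it rolls to the next business day, Monday, 2030-12-16.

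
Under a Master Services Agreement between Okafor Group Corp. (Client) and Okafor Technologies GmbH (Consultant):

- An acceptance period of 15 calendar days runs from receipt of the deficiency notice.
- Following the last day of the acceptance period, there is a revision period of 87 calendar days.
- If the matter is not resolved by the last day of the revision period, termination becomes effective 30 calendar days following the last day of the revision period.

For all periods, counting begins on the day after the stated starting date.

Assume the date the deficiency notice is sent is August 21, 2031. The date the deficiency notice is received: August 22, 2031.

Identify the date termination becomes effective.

The last day of the acceptance period: 15 calendar days after August 22, 2031 is September 6, 2031.
Adding 87 calendar days to September 6, 2031 gives December 2, 2031, which is the last day of the revision period.
Adding 30 calendar days to December 2, 2031 gives January 1, 2032, which is the date termination becomes effective.

January 1, 2032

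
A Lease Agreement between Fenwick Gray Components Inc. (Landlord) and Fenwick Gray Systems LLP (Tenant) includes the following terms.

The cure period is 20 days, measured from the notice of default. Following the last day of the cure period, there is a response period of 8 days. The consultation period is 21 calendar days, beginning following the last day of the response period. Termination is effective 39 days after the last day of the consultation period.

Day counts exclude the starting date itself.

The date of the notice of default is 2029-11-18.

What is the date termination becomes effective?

2030-02-14

The last day of the cure period: 20 calendar days after 2029-11-18 is 2029-12-08.
The last day of the response period: 8 calendar days after 2029-12-08 is 2029-12-16.
Adding 21 calendar days to 2029-12-16 gives 2030-01-06, which is the last day of the consultation period.
Adding 39 calendar days to 2030-01-06 gives 2030-02-14, which is the date termination becomes effective.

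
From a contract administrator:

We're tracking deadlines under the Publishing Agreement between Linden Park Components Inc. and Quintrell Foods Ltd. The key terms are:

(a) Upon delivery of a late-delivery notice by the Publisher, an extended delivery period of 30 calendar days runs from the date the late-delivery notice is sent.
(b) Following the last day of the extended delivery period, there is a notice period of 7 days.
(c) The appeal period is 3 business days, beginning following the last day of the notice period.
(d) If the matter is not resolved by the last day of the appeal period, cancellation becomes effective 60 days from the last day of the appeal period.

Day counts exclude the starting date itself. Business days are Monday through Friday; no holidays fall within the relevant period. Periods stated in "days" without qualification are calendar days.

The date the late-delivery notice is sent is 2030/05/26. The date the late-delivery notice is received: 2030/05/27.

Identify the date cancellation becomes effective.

The last day of the extended delivery period: 2030/05/26 + 30 days = 2030/06/25.
The last day of the notice period: 2030/06/25 + 7 days = 2030/07/02.
The last day of the appeal period: 3 business days after Tuesday, 2030/07/02, skipping weekends — Jul 3, Jul 4, Jul 5 — lands on Friday, 2030/07/05.
Adding 60 calendar days to 2030/07/05 gives 2030/09/03, which is the date cancellation becomes effective.

2030/09/03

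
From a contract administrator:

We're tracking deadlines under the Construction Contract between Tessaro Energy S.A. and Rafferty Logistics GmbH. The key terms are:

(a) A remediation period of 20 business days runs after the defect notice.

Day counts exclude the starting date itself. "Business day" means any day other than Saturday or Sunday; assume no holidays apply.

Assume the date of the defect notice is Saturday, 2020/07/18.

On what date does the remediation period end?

The last day of the remediation period: 20 business days after Saturday, 2020/07/18, skipping weekends — Jul 20, Jul 21, Jul 22, Jul 23, …, Aug 12, Aug 13, Aug 14 — lands on Friday, 2020/08/14.

2020/08/14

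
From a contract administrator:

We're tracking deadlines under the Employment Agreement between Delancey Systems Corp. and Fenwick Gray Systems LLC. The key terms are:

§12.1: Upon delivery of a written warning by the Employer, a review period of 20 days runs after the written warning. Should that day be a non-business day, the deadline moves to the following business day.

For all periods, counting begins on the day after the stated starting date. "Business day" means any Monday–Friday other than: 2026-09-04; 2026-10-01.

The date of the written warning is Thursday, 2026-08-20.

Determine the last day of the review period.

The last day of the review period: 20 calendar days after 2026-08-20 is 2026-09-09. 2026-09-09 is a Wednesday and is not a listed holiday, so no roll-forward applies.

2026-09-09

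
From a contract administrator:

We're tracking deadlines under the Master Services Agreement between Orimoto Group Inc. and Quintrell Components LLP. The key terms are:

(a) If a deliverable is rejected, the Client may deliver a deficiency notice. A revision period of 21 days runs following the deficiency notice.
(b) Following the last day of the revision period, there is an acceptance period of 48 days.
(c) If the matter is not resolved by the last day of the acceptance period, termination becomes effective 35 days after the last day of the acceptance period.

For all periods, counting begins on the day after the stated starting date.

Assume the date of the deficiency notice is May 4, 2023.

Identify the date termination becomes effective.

August 16, 2023

The last day of the revision period: 21 calendar days after May 4, 2023 is May 25, 2023.
Adding 48 calendar days to May 25, 2023 gives July 12, 2023, which is the last day of the acceptance period.
The date termination becomes effective: July 12, 2023 + 35 days = August 16, 2023.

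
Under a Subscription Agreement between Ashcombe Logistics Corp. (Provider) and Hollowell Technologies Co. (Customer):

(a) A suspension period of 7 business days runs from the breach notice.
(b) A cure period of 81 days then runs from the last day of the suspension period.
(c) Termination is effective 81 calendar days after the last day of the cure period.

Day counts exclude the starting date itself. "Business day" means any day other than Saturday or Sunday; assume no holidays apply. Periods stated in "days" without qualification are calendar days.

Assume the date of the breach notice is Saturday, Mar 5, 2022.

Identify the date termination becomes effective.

Aug 24, 2022

The last day of the suspension period: 7 business days after Saturday, Mar 5, 2022, skipping weekends — Mar 7, Mar 8, Mar 9, Mar 10, Mar 11, Mar 14, Mar 15 — lands on Tuesday, Mar 15, 2022.
The last day of the cure period: Mar 15, 2022 + 81 days = Jun 4, 2022.
Adding 81 calendar days to Jun 4, 2022 gives Aug 24, 2022, which is the date termination becomes effective.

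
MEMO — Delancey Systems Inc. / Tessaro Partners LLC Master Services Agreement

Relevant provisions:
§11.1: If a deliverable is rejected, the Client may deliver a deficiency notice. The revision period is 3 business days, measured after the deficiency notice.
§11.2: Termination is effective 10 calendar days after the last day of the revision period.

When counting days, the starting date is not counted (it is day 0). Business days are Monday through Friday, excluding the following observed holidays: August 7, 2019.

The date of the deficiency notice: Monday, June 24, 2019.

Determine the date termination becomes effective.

July 7, 2019

The last day of the revision period: 3 business days after Monday, June 24, 2019, skipping weekends — Jun 25, Jun 26, Jun 27 — lands on Thursday, June 27, 2019.
The date termination becomes effective: June 27, 2019 + 10 days = July 7, 2019.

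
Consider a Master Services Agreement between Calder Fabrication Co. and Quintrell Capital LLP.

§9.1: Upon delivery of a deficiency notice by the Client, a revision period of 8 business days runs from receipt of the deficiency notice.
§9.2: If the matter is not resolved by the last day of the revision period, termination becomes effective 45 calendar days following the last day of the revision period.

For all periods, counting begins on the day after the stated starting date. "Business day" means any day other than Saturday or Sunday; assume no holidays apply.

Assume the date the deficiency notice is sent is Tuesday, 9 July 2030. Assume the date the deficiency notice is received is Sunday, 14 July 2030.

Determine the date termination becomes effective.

The last day of the revision period: counting 8 business days from Sunday, 14 July 2030 (Jul 15, Jul 16, Jul 17, Jul 18, Jul 19, Jul 22, Jul 23, Jul 24, skipping weekends) reaches Wednesday, 24 July 2030.
Adding 45 calendar days to 24 July 2030 gives 7 September 2030, which is the date termination becomes effective.

7 September 2030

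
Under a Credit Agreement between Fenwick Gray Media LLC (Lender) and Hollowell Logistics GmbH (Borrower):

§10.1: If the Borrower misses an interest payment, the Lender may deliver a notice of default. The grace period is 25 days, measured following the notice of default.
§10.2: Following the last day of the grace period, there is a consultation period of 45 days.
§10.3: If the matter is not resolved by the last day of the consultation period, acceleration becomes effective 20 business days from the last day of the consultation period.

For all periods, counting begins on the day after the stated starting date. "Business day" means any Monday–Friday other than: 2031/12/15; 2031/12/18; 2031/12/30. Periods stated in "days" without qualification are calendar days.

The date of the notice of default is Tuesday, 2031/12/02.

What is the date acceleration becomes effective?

2032/03/09

The last day of the grace period: 25 calendar days after 2031/12/02 is 2031/12/27.
Adding 45 calendar days to 2031/12/27 gives 2032/02/10, which is the last day of the consultation period.
The date acceleration becomes effective: counting 20 business days from Tuesday, 2032/02/10 (Feb 11, Feb 12, Feb 13, Feb 16, …, Mar 5, Mar 8, Mar 9, skipping weekends) reaches Tuesday, 2032/03/09.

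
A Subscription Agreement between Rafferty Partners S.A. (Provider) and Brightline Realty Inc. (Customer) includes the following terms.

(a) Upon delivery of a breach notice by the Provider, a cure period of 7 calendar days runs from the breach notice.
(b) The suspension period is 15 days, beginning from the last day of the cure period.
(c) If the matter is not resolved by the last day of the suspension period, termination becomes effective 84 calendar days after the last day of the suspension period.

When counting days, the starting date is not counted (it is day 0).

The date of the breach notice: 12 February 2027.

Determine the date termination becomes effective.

The last day of the cure period: 12 February 2027 + 7 days = 19 February 2027.
Adding 15 calendar days to 19 February 2027 gives 6 March 2027, which is the last day of the suspension period.
The date termination becomes effective: 84 calendar days after 6 March 2027 is 29 May 2027.

29 May 2027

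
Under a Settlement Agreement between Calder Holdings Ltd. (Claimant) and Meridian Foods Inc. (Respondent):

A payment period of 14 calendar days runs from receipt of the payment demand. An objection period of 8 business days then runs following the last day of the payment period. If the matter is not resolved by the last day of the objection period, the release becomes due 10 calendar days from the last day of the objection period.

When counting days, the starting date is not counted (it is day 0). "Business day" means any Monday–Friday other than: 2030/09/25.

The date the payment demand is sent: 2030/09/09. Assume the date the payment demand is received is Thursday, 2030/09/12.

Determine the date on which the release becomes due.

The last day of the payment period: 2030/09/12 + 14 days = 2030/09/26.
The last day of the objection period: counting 8 business days from Thursday, 2030/09/26 (Sep 27, Sep 30, Oct 1, Oct 2, Oct 3, Oct 4, Oct 7, Oct 8, skipping weekends) reaches Tuesday, 2030/10/08.
The date on which the release becomes due: 10 calendar days after 2030/10/08 is 2030/10/18.

2030/10/18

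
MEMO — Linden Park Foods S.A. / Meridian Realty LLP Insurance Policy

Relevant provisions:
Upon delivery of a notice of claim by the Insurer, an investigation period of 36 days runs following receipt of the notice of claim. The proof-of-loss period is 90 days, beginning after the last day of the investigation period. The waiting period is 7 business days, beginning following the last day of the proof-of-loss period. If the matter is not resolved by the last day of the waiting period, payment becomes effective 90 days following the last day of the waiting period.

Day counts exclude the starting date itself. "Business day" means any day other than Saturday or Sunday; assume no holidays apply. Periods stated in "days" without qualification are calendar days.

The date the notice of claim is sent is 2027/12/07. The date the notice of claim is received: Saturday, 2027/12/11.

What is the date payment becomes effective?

The last day of the investigation period: 2027/12/11 + 36 days = 2028/01/16.
Adding 90 calendar days to 2028/01/16 gives 2028/04/15, which is the last day of the proof-of-loss period.
The last day of the waiting period: 7 business days after Saturday, 2028/04/15, skipping weekends — Apr 17, Apr 18, Apr 19, Apr 20, Apr 21, Apr 24, Apr 25 — lands on Tuesday, 2028/04/25.
The date payment becomes effective: 2028/04/25 + 90 days = 2028/07/24.

2028/07/24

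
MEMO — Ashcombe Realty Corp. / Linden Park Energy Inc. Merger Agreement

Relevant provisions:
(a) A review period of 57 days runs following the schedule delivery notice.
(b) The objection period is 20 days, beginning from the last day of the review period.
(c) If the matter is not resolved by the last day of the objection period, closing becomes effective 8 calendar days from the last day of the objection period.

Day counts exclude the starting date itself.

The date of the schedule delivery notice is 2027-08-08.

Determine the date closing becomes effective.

2027-11-01

The last day of the review period: 2027-08-08 + 57 days = 2027-10-04.
The last day of the objection period: 20 calendar days after 2027-10-04 is 2027-10-24.
The date closing becomes effective: 8 calendar days after 2027-10-24 is 2027-11-01.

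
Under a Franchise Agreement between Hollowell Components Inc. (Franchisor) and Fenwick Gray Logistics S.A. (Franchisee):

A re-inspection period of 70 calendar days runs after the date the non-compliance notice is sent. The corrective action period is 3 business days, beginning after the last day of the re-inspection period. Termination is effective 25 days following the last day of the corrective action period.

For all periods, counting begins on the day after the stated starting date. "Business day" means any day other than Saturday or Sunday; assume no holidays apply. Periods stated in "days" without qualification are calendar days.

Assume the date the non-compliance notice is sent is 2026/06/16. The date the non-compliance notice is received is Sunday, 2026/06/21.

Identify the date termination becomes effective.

2026/09/22

The last day of the re-inspection period: 2026/06/16 + 70 days = 2026/08/25.
The last day of the corrective action period: counting 3 business days from Tuesday, 2026/08/25 (Aug 26, Aug 27, Aug 28, skipping weekends) reaches Friday, 2026/08/28.
The date termination becomes effective: 2026/08/28 + 25 days = 2026/09/22.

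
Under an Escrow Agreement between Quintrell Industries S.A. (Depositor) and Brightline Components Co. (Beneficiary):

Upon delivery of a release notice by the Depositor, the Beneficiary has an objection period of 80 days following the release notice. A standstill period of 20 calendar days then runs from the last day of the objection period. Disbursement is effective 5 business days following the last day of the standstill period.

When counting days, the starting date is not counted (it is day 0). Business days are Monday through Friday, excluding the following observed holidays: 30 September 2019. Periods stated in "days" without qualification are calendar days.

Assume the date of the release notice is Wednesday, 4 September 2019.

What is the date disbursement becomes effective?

Adding 80 calendar days to 4 September 2019 gives 23 November 2019, which is the last day of the objection period.
Adding 20 calendar days to 23 November 2019 gives 13 December 2019, which is the last day of the standstill period.
From Friday, 13 December 2019, 5 business days (Dec 16, Dec 17, Dec 18, Dec 19, Dec 20, skipping weekends) brings us to Friday, 20 December 2019, which is the date disbursement becomes effective.

20 December 2019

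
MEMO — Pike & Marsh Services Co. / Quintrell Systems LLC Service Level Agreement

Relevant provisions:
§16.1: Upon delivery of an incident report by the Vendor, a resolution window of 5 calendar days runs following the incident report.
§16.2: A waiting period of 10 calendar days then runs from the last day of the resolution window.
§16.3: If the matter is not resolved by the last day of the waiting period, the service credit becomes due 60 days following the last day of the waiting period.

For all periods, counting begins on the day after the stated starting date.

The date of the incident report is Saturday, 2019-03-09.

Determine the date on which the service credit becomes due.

The last day of the resolution window: 5 calendar days after 2019-03-09 is 2019-03-14.
The last day of the waiting period: 2019-03-14 + 10 days = 2019-03-24.
The date on which the service credit becomes due: 60 calendar days after 2019-03-24 is 2019-05-23.

2019-05-23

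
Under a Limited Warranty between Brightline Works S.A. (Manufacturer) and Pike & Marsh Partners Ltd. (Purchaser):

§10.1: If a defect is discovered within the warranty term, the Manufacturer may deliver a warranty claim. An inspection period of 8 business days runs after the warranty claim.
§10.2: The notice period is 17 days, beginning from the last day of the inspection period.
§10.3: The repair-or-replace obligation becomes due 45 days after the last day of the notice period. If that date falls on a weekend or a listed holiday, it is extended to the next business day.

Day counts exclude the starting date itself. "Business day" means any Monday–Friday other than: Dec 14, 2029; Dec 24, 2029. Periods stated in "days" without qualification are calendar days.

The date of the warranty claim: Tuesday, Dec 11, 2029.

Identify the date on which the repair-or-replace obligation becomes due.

Feb 25, 2030

The last day of the inspection period: counting 8 business days from Tuesday, Dec 11, 2029 (Dec 12, Dec 13, Dec 17, Dec 18, Dec 19, Dec 20, Dec 21, Dec 25, skipping weekends and the listed holidays on Dec 14, Dec 24) reaches Tuesday, Dec 25, 2029.
The last day of the notice period: 17 calendar days after Dec 25, 2029 is Jan 11, 2030.
The date on which the repair-or-replace obligation becomes due: 45 calendar days after Jan 11, 2030 is Feb 25, 2030. Feb 25, 2030 is a Monday and is not a listed holiday, so no roll-forward applies.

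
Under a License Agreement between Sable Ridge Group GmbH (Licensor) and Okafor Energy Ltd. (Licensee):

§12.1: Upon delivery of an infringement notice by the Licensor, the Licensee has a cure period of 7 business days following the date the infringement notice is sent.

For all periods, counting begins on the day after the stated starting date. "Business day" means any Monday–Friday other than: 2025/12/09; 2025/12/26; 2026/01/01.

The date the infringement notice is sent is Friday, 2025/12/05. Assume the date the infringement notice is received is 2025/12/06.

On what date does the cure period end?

2025/12/17

The last day of the cure period: 7 business days after Friday, 2025/12/05, skipping weekends and the listed holiday on Dec 9 — Dec 8, Dec 10, Dec 11, Dec 12, Dec 15, Dec 16, Dec 17 — lands on Wednesday, 2025/12/17.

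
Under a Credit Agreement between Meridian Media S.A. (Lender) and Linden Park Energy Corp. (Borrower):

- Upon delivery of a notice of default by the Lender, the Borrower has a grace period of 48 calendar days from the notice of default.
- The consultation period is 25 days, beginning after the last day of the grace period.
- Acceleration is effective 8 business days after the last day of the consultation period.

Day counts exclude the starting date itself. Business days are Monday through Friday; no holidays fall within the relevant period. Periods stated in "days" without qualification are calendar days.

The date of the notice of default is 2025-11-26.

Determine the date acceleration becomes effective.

The last day of the grace period: 48 calendar days after 2025-11-26 is 2026-01-13.
The last day of the consultation period: 2026-01-13 + 25 days = 2026-02-07.
The date acceleration becomes effective: 8 business days after Saturday, 2026-02-07, skipping weekends — Feb 9, Feb 10, Feb 11, Feb 12, Feb 13, Feb 16, Feb 17, Feb 18 — lands on Wednesday, 2026-02-18.

2026-02-18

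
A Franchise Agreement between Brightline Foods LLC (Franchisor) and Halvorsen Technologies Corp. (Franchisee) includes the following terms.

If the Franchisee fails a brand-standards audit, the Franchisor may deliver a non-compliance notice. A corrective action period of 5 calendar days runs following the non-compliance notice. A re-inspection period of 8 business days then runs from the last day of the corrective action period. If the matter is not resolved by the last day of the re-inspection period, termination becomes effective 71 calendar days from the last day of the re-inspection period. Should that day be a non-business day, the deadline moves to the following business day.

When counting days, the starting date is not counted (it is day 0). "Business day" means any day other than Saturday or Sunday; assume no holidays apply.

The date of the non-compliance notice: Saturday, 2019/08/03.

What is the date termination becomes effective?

2019/10/30

Adding 5 calendar days to 2019/08/03 gives 2019/08/08, which is the last day of the corrective action period.
From Thursday, 2019/08/08, 8 business days (Aug 9, Aug 12, Aug 13, Aug 14, Aug 15, Aug 16, Aug 19, Aug 20, skipping weekends) brings us to Tuesday, 2019/08/20, which is the last day of the re-inspection period.
Adding 71 calendar days to 2019/08/20 gives 2019/10/30, which is the date termination becomes effective. 2019/10/30 is a Wednesday, so no roll-forward applies.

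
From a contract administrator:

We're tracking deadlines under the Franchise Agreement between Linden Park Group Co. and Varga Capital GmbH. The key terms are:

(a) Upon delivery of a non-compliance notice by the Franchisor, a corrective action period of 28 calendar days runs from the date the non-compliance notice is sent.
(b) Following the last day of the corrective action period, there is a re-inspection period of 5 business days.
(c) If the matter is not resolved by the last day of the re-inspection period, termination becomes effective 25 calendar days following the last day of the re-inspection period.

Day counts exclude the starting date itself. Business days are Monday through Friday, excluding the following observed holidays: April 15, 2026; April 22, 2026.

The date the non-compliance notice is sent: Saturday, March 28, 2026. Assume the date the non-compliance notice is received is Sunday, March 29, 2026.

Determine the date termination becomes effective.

Adding 28 calendar days to March 28, 2026 gives April 25, 2026, which is the last day of the corrective action period.
From Saturday, April 25, 2026, 5 business days (Apr 27, Apr 28, Apr 29, Apr 30, May 1, skipping weekends) brings us to Friday, May 1, 2026, which is the last day of the re-inspection period.
The date termination becomes effective: 25 calendar days after May 1, 2026 is May 26, 2026.

May 26, 2026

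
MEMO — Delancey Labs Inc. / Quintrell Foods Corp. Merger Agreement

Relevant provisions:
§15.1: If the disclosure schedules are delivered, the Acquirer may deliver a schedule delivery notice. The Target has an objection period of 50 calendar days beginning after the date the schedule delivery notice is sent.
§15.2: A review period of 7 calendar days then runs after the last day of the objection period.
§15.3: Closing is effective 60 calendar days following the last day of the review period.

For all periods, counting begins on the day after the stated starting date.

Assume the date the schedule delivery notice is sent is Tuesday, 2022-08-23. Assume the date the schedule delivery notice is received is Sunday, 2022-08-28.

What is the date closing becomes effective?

2022-12-18

The last day of the objection period: 2022-08-23 + 50 days = 2022-10-12.
The last day of the review period: 2022-10-12 + 7 days = 2022-10-19.
The date closing becomes effective: 60 calendar days after 2022-10-19 is 2022-12-18.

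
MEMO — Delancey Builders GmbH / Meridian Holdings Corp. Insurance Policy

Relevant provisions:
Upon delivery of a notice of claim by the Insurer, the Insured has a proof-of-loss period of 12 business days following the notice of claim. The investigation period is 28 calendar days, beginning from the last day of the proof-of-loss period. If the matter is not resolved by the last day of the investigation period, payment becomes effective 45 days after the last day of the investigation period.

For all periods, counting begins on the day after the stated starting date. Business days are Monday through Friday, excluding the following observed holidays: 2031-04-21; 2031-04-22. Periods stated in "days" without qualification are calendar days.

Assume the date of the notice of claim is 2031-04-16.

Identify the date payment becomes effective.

2031-07-18

The last day of the proof-of-loss period: 12 business days after Wednesday, 2031-04-16, skipping weekends and the listed holidays on Apr 21, Apr 22 — Apr 17, Apr 18, Apr 23, Apr 24, …, May 2, May 5, May 6 — lands on Tuesday, 2031-05-06.
The last day of the investigation period: 28 calendar days after 2031-05-06 is 2031-06-03.
Adding 45 calendar days to 2031-06-03 gives 2031-07-18, which is the date payment becomes effective.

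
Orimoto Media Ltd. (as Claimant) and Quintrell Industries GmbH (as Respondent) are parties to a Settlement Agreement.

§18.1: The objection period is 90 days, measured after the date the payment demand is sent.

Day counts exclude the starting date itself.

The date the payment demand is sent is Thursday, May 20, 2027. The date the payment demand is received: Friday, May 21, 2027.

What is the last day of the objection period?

August 18, 2027

Adding 90 calendar days to May 20, 2027 gives August 18, 2027, which is the last day of the objection period.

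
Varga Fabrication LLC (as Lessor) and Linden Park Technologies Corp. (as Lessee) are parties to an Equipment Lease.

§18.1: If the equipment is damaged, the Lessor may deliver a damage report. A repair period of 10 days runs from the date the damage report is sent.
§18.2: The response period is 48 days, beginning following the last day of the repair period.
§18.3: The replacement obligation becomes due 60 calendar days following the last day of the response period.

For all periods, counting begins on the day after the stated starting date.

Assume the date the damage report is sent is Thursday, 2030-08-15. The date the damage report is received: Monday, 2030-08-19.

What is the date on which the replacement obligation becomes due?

The last day of the repair period: 2030-08-15 + 10 days = 2030-08-25.
The last day of the response period: 2030-08-25 + 48 days = 2030-10-12.
Adding 60 calendar days to 2030-10-12 gives 2030-12-11, which is the date on which the replacement obligation becomes due.

2030-12-11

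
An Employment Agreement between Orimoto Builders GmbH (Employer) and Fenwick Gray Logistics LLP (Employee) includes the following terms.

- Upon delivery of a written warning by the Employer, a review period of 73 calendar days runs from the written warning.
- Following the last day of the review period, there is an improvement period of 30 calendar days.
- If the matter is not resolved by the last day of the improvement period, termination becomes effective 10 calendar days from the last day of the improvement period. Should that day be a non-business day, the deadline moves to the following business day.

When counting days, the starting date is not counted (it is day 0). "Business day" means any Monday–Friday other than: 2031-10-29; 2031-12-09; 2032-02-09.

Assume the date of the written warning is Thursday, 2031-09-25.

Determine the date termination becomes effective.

The last day of the review period: 73 calendar days after 2031-09-25 is 2031-12-07.
The last day of the improvement period: 2031-12-07 + 30 days = 2032-01-06.
Adding 10 calendar days to 2032-01-06 gives 2032-01-16, which is the date termination becomes effective. 2032-01-16 is a Friday and is not a listed holiday, so no roll-forward applies.

2032-01-16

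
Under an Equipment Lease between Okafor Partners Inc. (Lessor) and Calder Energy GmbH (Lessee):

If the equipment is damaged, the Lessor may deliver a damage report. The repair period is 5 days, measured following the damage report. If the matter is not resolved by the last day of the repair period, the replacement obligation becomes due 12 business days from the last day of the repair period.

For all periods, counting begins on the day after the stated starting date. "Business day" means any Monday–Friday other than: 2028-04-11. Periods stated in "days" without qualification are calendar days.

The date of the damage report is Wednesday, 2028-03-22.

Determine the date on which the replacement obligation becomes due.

2028-04-13

The last day of the repair period: 2028-03-22 + 5 days = 2028-03-27.
The date on which the replacement obligation becomes due: 12 business days after Monday, 2028-03-27, skipping weekends and the listed holiday on Apr 11 — Mar 28, Mar 29, Mar 30, Mar 31, …, Apr 10, Apr 12, Apr 13 — lands on Thursday, 2028-04-13.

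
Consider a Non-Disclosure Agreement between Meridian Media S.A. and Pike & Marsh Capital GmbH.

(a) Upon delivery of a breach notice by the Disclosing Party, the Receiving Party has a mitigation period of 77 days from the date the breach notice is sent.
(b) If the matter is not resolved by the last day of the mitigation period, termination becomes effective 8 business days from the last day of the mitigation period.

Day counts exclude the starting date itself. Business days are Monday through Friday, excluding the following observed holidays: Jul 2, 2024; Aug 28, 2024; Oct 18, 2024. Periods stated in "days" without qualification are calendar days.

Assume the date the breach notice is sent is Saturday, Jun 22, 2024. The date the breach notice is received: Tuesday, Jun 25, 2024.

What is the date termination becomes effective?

Sep 18, 2024

Adding 77 calendar days to Jun 22, 2024 gives Sep 7, 2024, which is the last day of the mitigation period.
From Saturday, Sep 7, 2024, 8 business days (Sep 9, Sep 10, Sep 11, Sep 12, Sep 13, Sep 16, Sep 17, Sep 18, skipping weekends) brings us to Wednesday, Sep 18, 2024, which is the date termination becomes effective.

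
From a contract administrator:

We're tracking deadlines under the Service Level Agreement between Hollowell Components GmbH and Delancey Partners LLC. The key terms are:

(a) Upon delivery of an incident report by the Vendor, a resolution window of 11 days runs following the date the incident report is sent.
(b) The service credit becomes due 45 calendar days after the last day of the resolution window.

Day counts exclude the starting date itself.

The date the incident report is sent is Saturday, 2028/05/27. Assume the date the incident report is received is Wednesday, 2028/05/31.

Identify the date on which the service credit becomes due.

2028/07/22

The last day of the resolution window: 11 calendar days after 2028/05/27 is 2028/06/07.
The date on which the service credit becomes due: 2028/06/07 + 45 days = 2028/07/22.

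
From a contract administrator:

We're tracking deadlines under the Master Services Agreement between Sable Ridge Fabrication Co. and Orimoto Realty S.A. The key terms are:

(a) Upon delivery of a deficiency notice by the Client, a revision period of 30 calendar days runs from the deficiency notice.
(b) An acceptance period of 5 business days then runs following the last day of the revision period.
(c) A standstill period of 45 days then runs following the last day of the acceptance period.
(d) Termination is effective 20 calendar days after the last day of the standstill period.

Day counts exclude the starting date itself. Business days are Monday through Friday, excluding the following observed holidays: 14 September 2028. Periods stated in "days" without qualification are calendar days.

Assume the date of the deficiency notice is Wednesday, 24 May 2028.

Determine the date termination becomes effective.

3 September 2028

The last day of the revision period: 30 calendar days after 24 May 2028 is 23 June 2028.
From Friday, 23 June 2028, 5 business days (Jun 26, Jun 27, Jun 28, Jun 29, Jun 30, skipping weekends) brings us to Friday, 30 June 2028, which is the last day of the acceptance period.
The last day of the standstill period: 45 calendar days after 30 June 2028 is 14 August 2028.
Adding 20 calendar days to 14 August 2028 gives 3 September 2028, which is the date termination becomes effective.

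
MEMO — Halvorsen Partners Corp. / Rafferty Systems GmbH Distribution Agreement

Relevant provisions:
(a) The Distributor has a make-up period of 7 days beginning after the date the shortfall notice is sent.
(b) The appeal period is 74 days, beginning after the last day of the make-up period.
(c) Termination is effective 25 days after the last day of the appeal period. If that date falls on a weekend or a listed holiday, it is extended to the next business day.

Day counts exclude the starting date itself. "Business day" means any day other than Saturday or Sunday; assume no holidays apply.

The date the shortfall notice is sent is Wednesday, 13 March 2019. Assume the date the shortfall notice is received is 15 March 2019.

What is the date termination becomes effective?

Adding 7 calendar days to 13 March 2019 gives 20 March 2019, which is the last day of the make-up period.
Adding 74 calendar days to 20 March 2019 gives 2 June 2019, which is the last day of the appeal period.
Adding 25 calendar days to 2 June 2019 gives 27 June 2019, which is the date termination becomes effective. 27 June 2019 is a Thursday, so no roll-forward applies.

27 June 2019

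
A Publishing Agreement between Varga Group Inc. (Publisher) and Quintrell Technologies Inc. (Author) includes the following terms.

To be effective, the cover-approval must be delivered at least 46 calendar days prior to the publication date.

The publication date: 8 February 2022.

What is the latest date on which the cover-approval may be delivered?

8 February 2022 minus 46 days is 24 December 2021.

24 December 2021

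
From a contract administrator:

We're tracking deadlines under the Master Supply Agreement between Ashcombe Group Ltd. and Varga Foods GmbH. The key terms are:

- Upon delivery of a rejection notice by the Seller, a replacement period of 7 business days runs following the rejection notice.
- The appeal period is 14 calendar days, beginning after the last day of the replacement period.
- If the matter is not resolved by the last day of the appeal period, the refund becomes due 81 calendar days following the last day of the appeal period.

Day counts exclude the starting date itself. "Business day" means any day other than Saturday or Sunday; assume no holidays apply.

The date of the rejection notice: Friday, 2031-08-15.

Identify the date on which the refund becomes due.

2031-11-29

The last day of the replacement period: 7 business days after Friday, 2031-08-15, skipping weekends — Aug 18, Aug 19, Aug 20, Aug 21, Aug 22, Aug 25, Aug 26 — lands on Tuesday, 2031-08-26.
The last day of the appeal period: 2031-08-26 + 14 days = 2031-09-09.
The date on which the refund becomes due: 2031-09-09 + 81 days = 2031-11-29.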